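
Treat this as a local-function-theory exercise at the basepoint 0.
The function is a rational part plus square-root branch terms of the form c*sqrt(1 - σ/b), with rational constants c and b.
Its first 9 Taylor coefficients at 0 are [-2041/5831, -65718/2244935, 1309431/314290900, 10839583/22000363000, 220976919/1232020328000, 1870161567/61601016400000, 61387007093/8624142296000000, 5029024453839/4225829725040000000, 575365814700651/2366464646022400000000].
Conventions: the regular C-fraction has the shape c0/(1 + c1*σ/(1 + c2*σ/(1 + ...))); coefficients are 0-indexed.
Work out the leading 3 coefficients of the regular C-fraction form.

Taylor coefficients (read off): a_0 = -2041/5831, a_1 = -65718/2244935, a_2 = 1309431/314290900.
c0 = a_0 = -2041/5831. Peel one level at a time: if S = 1 + c*σ/S' with S'(0) = 1, then c is the σ-coefficient of S and S' = c*σ/(S - 1).
S_1 = c0/f = 1 + (-65718/785785)*σ + (46673457477/2469832264900)*σ^2 + ...; c1 = -65718/785785.
S_2 = c1*σ/(S_1 - 1) = 1 + (15557819159/68853624840)*σ + ...; c2 = 15557819159/68853624840.

The regular C-fraction coefficients are [-2041/5831, -65718/785785, 15557819159/68853624840].


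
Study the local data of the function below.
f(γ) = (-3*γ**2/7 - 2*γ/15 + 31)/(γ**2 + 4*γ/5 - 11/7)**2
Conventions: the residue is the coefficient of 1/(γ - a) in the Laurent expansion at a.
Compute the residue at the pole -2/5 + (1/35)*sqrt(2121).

The residue is -(145745/1927989)*sqrt(2121).

The factor γ**2 + 4*γ/5 - 11/7 splits as (γ - a)(γ - a') with a = -2/5 + (1/35)*sqrt(2121), a' = -2/5 - (1/35)*sqrt(2121). At the order-2 pole a set g(γ) = (γ - a)^2*f(γ) = [-3*γ**2/7 - 2*γ/15 + 31] / (γ - a')^2.
Order-2 pole: residue = g'(a); g'(-2/5 + (1/35)*sqrt(2121)) = -(145745/1927989)*sqrt(2121), so the residue is -(145745/1927989)*sqrt(2121).


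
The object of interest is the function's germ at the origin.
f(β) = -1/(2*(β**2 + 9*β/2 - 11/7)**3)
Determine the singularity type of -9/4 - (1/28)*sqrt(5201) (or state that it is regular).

The point is a pole of order 3.

The denominator factor β**2 + 9*β/2 - 11/7 vanishes at -9/4 - (1/28)*sqrt(5201) and appears to the power 3; the numerator there equals -1/2, nonzero, and no other factor vanishes.
Hence a pole whose order is the multiplicity, 3.


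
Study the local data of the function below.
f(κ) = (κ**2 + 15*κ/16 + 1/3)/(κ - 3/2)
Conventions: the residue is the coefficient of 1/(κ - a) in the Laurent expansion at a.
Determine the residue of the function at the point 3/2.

The residue is 383/96.

At the order-1 pole 3/2 set g(κ) = (κ - (3/2))*f(κ) = κ**2 + 15*κ/16 + 1/3.
Simple pole: residue = g(a) at a = 3/2, which is 383/96.


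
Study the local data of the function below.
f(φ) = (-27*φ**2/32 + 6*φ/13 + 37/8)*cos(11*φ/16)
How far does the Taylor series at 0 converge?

The radius of convergence is infinite.

The factor cos(11*φ/16) is entire and contributes no finite singular point.
The polynomial part has no poles.
No finite singular points: the Taylor series at 0 converges everywhere.


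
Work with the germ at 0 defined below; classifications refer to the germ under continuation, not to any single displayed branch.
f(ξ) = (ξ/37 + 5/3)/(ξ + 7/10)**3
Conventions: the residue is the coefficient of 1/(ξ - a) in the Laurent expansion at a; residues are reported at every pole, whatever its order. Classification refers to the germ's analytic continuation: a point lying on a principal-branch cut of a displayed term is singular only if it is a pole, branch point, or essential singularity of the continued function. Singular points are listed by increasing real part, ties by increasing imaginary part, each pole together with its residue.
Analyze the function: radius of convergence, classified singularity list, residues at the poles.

Denominator factor (ξ + 7/10)^3: pole of order 3 at -7/10, modulus 7/10.
The radius of convergence is the smallest modulus among the singular points: 7/10.
At the order-3 pole -7/10 set g(ξ) = (ξ - (-7/10))^3*f(ξ) = ξ/37 + 5/3.
Order-3 pole: residue = g''(a)/2; g''(-7/10) = 0, so the residue is 0.

Radius of convergence at 0: 7/10.
At -7/10: a pole of order 3; residue 0.


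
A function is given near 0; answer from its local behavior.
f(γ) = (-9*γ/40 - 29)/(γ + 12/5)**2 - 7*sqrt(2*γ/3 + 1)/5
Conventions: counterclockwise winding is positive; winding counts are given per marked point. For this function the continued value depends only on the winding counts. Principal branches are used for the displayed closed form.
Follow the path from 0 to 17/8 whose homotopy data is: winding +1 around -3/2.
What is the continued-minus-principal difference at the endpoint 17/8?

Continued minus principal equals (7/15)*sqrt(87).

The rational part is single-valued and drops out of the difference; each branch term changes only by its own monodromy.
(-7/5)*sqrt(1 - γ/(-3/2)): winding +1 is odd, the square root flips sign, contributing -2*(-7/5)*sqrt(1 - (17/8)/(-3/2)) = -2*(-7/5)*sqrt(29/12) = (7/15)*sqrt(87).
Summing the contributions at γ = 17/8 gives (7/15)*sqrt(87).


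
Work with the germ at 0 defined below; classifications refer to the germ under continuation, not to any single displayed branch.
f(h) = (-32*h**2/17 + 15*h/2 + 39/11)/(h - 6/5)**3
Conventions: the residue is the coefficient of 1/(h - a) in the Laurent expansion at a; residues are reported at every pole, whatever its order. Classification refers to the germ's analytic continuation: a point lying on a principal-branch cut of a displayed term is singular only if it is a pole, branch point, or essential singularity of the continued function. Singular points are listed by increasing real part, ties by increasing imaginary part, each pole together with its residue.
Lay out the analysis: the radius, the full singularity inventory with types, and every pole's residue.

Denominator factor (h - 6/5)^3: pole of order 3 at 6/5, modulus 6/5.
The radius of convergence is the smallest modulus among the singular points: 6/5.
At the order-3 pole 6/5 set g(h) = (h - (6/5))^3*f(h) = -32*h**2/17 + 15*h/2 + 39/11.
Order-3 pole: residue = g''(a)/2; g''(6/5) = -64/17, so the residue is -32/17.

Radius of convergence at 0: 6/5.
At 6/5: a pole of order 3; residue -32/17.


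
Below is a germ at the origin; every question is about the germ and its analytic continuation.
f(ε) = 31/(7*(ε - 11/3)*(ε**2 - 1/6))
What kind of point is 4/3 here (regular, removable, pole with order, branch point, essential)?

Denominator factors: ε**2 - 1/6 = 29/18 at ε = 4/3; ε - 11/3 = -7/3 at ε = 4/3 — none vanishes.
So the germ continues analytically to 4/3.

The point is a regular point.


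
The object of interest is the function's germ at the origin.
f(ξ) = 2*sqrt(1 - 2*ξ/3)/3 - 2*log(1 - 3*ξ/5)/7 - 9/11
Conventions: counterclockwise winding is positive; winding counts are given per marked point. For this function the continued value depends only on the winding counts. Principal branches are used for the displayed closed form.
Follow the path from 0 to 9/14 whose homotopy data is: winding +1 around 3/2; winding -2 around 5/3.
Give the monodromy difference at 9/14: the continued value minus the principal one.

The rational part is single-valued and drops out of the difference; each branch term changes only by its own monodromy.
(2/3)*sqrt(1 - ξ/(3/2)): winding +1 is odd, the square root flips sign, contributing -2*(2/3)*sqrt(1 - (9/14)/(3/2)) = -2*(2/3)*sqrt(4/7) = -(8/21)*sqrt(7).
(-2/7)*log(1 - ξ/(5/3)): each positive loop around 5/3 adds 2*pi*i to the log, so winding -2 contributes (-2/7)*(-2)*2*pi*i = (8/7)*pi*i.
Summing the contributions at ξ = 9/14 gives (-(8/21)*sqrt(7)) + ((8/7)*pi)*i.

Continued minus principal equals (-(8/21)*sqrt(7)) + ((8/7)*pi)*i.


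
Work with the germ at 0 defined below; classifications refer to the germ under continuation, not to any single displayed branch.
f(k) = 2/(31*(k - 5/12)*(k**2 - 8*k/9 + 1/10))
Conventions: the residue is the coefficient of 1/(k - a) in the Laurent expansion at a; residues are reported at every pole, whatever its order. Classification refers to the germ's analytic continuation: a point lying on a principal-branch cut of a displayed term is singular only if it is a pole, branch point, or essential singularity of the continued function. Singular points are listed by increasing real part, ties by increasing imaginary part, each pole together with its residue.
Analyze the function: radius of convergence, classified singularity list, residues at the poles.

Radius of convergence at 0: 4/9 - (1/90)*sqrt(790).
At 4/9 - (1/90)*sqrt(790): a pole of order 1; residue 2160/6479 + (540/511841)*sqrt(790).
At 5/12: a pole of order 1; residue -4320/6479.
At 4/9 + (1/90)*sqrt(790): a pole of order 1; residue 2160/6479 - (540/511841)*sqrt(790).

Denominator factor (k - 5/12): pole of order 1 at 5/12, modulus 5/12.
Denominator factor (k**2 - 8*k/9 + 1/10): discriminant 158/405, real irrational roots 4/9 + (1/90)*sqrt(790) and 4/9 - (1/90)*sqrt(790); poles of order 1, moduli 4/9 + (1/90)*sqrt(790) and 4/9 - (1/90)*sqrt(790).
The radius of convergence is the smallest modulus among the singular points: 4/9 - (1/90)*sqrt(790).
The factor k**2 - 8*k/9 + 1/10 splits as (k - a)(k - a') with a = 4/9 - (1/90)*sqrt(790), a' = 4/9 + (1/90)*sqrt(790). At the order-1 pole a set g(k) = (k - a)*f(k) = [2/(31*(k - 5/12))] / (k - a').
Simple pole: residue = g(a) at a = 4/9 - (1/90)*sqrt(790), which is 2160/6479 + (540/511841)*sqrt(790).
At the order-1 pole 5/12 set g(k) = (k - (5/12))*f(k) = 2/(31*(k**2 - 8*k/9 + 1/10)).
Simple pole: residue = g(a) at a = 5/12, which is -4320/6479.
The factor k**2 - 8*k/9 + 1/10 splits as (k - a)(k - a') with a = 4/9 + (1/90)*sqrt(790), a' = 4/9 - (1/90)*sqrt(790). At the order-1 pole a set g(k) = (k - a)*f(k) = [2/(31*(k - 5/12))] / (k - a').
Simple pole: residue = g(a) at a = 4/9 + (1/90)*sqrt(790), which is 2160/6479 - (540/511841)*sqrt(790).
List the singular points by increasing real part (a conjugate pair: the negative imaginary part first).


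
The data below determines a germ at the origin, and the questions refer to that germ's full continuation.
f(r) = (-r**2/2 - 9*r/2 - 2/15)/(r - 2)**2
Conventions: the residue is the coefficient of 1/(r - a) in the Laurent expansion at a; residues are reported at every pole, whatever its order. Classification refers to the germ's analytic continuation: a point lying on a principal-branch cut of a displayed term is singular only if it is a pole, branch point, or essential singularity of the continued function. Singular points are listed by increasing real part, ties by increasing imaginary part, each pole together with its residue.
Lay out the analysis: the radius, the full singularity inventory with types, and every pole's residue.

Denominator factor (r - 2)^2: pole of order 2 at 2, modulus 2.
The radius of convergence is the smallest modulus among the singular points: 2.
At the order-2 pole 2 set g(r) = (r - (2))^2*f(r) = -r**2/2 - 9*r/2 - 2/15.
Order-2 pole: residue = g'(a); g'(2) = -13/2, so the residue is -13/2.

Radius of convergence at 0: 2.
At 2: a pole of order 2; residue -13/2.


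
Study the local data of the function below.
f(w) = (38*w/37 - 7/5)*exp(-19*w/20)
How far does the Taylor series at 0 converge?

The factor exp(-19*w/20) is entire and contributes no finite singular point.
The polynomial part has no poles.
No finite singular points: the Taylor series at 0 converges everywhere.

The radius of convergence is infinite.


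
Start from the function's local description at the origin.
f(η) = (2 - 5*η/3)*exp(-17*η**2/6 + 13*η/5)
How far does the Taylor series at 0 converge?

The factor exp(-17*η**2/6 + 13*η/5) is entire and contributes no finite singular point.
The polynomial part has no poles.
No finite singular points: the Taylor series at 0 converges everywhere.

The radius of convergence is infinite.


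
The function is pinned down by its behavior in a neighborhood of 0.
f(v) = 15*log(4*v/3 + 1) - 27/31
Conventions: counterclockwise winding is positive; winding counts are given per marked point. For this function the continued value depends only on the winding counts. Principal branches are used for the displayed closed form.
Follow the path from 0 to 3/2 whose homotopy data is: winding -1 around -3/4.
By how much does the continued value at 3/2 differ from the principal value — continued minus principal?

Continued minus principal equals -(30)*pi*i.

The rational part is single-valued and drops out of the difference; each branch term changes only by its own monodromy.
(15)*log(1 - v/(-3/4)): each positive loop around -3/4 adds 2*pi*i to the log, so winding -1 contributes (15)*(-1)*2*pi*i = -(30)*pi*i.
Summing the contributions at v = 3/2 gives -(30)*pi*i.


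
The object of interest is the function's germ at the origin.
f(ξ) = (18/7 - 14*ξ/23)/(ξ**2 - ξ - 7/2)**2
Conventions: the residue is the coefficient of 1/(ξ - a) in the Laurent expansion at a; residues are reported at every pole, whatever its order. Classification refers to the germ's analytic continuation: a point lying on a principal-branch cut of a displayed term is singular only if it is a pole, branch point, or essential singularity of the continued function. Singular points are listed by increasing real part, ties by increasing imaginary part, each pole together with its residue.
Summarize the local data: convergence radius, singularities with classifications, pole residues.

Denominator factor (ξ**2 - ξ - 7/2)^2: discriminant 15, real irrational roots 1/2 + (1/2)*sqrt(15) and 1/2 - (1/2)*sqrt(15); poles of order 2, moduli 1/2 + (1/2)*sqrt(15) and -1/2 + (1/2)*sqrt(15).
The radius of convergence is the smallest modulus among the singular points: -1/2 + (1/2)*sqrt(15).
The factor ξ**2 - ξ - 7/2 splits as (ξ - a)(ξ - a') with a = 1/2 - (1/2)*sqrt(15), a' = 1/2 + (1/2)*sqrt(15). At the order-2 pole a set g(ξ) = (ξ - a)^2*f(ξ) = [18/7 - 14*ξ/23] / (ξ - a')^2.
Order-2 pole: residue = g'(a); g'(1/2 - (1/2)*sqrt(15)) = (146/7245)*sqrt(15), so the residue is (146/7245)*sqrt(15).
The factor ξ**2 - ξ - 7/2 splits as (ξ - a)(ξ - a') with a = 1/2 + (1/2)*sqrt(15), a' = 1/2 - (1/2)*sqrt(15). At the order-2 pole a set g(ξ) = (ξ - a)^2*f(ξ) = [18/7 - 14*ξ/23] / (ξ - a')^2.
Order-2 pole: residue = g'(a); g'(1/2 + (1/2)*sqrt(15)) = -(146/7245)*sqrt(15), so the residue is -(146/7245)*sqrt(15).
List the singular points by increasing real part (a conjugate pair: the negative imaginary part first).

Radius of convergence at 0: -1/2 + (1/2)*sqrt(15).
At 1/2 - (1/2)*sqrt(15): a pole of order 2; residue (146/7245)*sqrt(15).
At 1/2 + (1/2)*sqrt(15): a pole of order 2; residue -(146/7245)*sqrt(15).


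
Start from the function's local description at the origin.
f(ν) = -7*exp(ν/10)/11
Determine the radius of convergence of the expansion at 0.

The factor exp(ν/10) is entire and contributes no finite singular point.
The polynomial part has no poles.
No finite singular points: the Taylor series at 0 converges everywhere.

The radius of convergence is infinite.


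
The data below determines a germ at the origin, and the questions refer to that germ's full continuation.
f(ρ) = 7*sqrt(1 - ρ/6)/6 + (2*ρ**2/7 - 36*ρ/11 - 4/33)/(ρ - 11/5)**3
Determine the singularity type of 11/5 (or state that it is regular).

The denominator factor ρ - 11/5 vanishes at 11/5 and appears to the power 3; the numerator there equals -34294/5775, nonzero, and no other factor vanishes.
The branch terms are analytic at this point.
Hence a pole whose order is the multiplicity, 3.

The point is a pole of order 3.


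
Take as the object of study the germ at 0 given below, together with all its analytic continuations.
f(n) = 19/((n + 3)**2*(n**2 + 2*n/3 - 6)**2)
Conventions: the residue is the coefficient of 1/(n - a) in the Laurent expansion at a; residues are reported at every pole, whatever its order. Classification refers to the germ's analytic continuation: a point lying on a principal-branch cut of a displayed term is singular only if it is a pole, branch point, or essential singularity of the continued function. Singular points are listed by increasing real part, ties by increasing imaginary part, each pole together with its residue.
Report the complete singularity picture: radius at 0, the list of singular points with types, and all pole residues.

Radius of convergence at 0: -1/3 + (1/3)*sqrt(55).
At -3: a pole of order 2; residue 608/3.
At -1/3 - (1/3)*sqrt(55): a pole of order 2; residue -304/3 - (495881/36300)*sqrt(55).
At -1/3 + (1/3)*sqrt(55): a pole of order 2; residue -304/3 + (495881/36300)*sqrt(55).

Denominator factor (n + 3)^2: pole of order 2 at -3, modulus 3.
Denominator factor (n**2 + 2*n/3 - 6)^2: discriminant 220/9, real irrational roots -1/3 + (1/3)*sqrt(55) and -1/3 - (1/3)*sqrt(55); poles of order 2, moduli -1/3 + (1/3)*sqrt(55) and 1/3 + (1/3)*sqrt(55).
The radius of convergence is the smallest modulus among the singular points: -1/3 + (1/3)*sqrt(55).
At the order-2 pole -3 set g(n) = (n - (-3))^2*f(n) = 19/(n**2 + 2*n/3 - 6)**2.
Order-2 pole: residue = g'(a); g'(-3) = 608/3, so the residue is 608/3.
The factor n**2 + 2*n/3 - 6 splits as (n - a)(n - a') with a = -1/3 - (1/3)*sqrt(55), a' = -1/3 + (1/3)*sqrt(55). At the order-2 pole a set g(n) = (n - a)^2*f(n) = [19/(n + 3)**2] / (n - a')^2.
Order-2 pole: residue = g'(a); g'(-1/3 - (1/3)*sqrt(55)) = -304/3 - (495881/36300)*sqrt(55), so the residue is -304/3 - (495881/36300)*sqrt(55).
The factor n**2 + 2*n/3 - 6 splits as (n - a)(n - a') with a = -1/3 + (1/3)*sqrt(55), a' = -1/3 - (1/3)*sqrt(55). At the order-2 pole a set g(n) = (n - a)^2*f(n) = [19/(n + 3)**2] / (n - a')^2.
Order-2 pole: residue = g'(a); g'(-1/3 + (1/3)*sqrt(55)) = -304/3 + (495881/36300)*sqrt(55), so the residue is -304/3 + (495881/36300)*sqrt(55).
List the singular points by increasing real part (a conjugate pair: the negative imaginary part first).


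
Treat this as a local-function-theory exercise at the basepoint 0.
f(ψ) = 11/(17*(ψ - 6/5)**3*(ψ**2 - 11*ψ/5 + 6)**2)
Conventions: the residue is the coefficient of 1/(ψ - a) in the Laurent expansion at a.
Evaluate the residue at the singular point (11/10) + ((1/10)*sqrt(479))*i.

The residue is (21725/3760128) - ((39380275/862727528448)*sqrt(479))*i.

The factor ψ**2 - 11*ψ/5 + 6 splits as (ψ - a)(ψ - a') with a = (11/10) + ((1/10)*sqrt(479))*i, a' = (11/10) - ((1/10)*sqrt(479))*i. At the order-2 pole a set g(ψ) = (ψ - a)^2*f(ψ) = [11/(17*(ψ - 6/5)**3)] / (ψ - a')^2.
Order-2 pole: residue = g'(a); g'((11/10) + ((1/10)*sqrt(479))*i) = (21725/3760128) - ((39380275/862727528448)*sqrt(479))*i, so the residue is (21725/3760128) - ((39380275/862727528448)*sqrt(479))*i.


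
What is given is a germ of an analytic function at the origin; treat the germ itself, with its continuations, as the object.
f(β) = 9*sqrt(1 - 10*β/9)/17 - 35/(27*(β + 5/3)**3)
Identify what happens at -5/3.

The denominator factor β + 5/3 vanishes at -5/3 and appears to the power 3; the numerator there equals -35/27, nonzero, and no other factor vanishes.
The branch terms are analytic at this point.
Hence a pole whose order is the multiplicity, 3.

The point is a pole of order 3.


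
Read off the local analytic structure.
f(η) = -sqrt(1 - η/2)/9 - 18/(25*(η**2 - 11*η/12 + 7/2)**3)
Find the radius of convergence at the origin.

Denominator factor (η**2 - 11*η/12 + 7/2)^3: discriminant -1895/144, complex-conjugate roots (11/24) + ((1/24)*sqrt(1895))*i and (11/24) - ((1/24)*sqrt(1895))*i; poles of order 3, moduli (1/2)*sqrt(14) and (1/2)*sqrt(14).
Branch term (-1/9)*sqrt(1 - η/(2)): its argument vanishes at η = 2, a square-root branch point, modulus 2.
The radius of convergence is the smallest modulus among the singular points: (1/2)*sqrt(14).

The radius of convergence is (1/2)*sqrt(14).


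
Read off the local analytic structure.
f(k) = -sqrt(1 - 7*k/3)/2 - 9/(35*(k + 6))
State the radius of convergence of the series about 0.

The radius of convergence is 3/7.

Denominator factor (k + 6): pole of order 1 at -6, modulus 6.
Branch term (-1/2)*sqrt(1 - k/(3/7)): its argument vanishes at k = 3/7, a square-root branch point, modulus 3/7.
The radius of convergence is the smallest modulus among the singular points: 3/7.


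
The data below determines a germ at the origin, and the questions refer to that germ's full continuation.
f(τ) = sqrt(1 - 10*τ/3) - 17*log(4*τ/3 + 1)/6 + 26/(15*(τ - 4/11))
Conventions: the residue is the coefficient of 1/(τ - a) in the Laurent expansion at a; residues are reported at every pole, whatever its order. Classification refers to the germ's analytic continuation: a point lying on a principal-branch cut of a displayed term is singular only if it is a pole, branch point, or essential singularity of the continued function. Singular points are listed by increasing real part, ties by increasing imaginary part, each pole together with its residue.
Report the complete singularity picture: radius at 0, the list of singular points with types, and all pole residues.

Denominator factor (τ - 4/11): pole of order 1 at 4/11, modulus 4/11.
Branch term (-17/6)*log(1 - τ/(-3/4)): its argument vanishes at τ = -3/4, a logarithmic branch point, modulus 3/4.
Branch term (1)*sqrt(1 - τ/(3/10)): its argument vanishes at τ = 3/10, a square-root branch point, modulus 3/10.
The radius of convergence is the smallest modulus among the singular points: 3/10.
The branch terms are analytic at 4/11 and contribute nothing to the residue; only the rational part matters.
At the order-1 pole 4/11 set g(τ) = (τ - (4/11))*(rational part) = 26/15.
Simple pole: residue = g(a) at a = 4/11, which is 26/15.
List the singular points by increasing real part (a conjugate pair: the negative imaginary part first).

Radius of convergence at 0: 3/10.
At -3/4: a logarithmic branch point.
At 3/10: an algebraic (square-root) branch point.
At 4/11: a pole of order 1; residue 26/15.


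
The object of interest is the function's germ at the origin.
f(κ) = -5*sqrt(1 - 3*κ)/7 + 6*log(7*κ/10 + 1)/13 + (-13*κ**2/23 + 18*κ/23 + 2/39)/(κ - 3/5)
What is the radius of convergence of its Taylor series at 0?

Denominator factor (κ - 3/5): pole of order 1 at 3/5, modulus 3/5.
Branch term (6/13)*log(1 - κ/(-10/7)): its argument vanishes at κ = -10/7, a logarithmic branch point, modulus 10/7.
Branch term (-5/7)*sqrt(1 - κ/(1/3)): its argument vanishes at κ = 1/3, a square-root branch point, modulus 1/3.
The radius of convergence is the smallest modulus among the singular points: 1/3.

The radius of convergence is 1/3.


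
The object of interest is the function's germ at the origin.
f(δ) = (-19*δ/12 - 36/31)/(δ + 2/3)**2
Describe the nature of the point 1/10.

Denominator factors: δ + 2/3 = 23/30 at δ = 1/10 — none vanishes.
So the germ continues analytically to 1/10.

The point is a regular point.


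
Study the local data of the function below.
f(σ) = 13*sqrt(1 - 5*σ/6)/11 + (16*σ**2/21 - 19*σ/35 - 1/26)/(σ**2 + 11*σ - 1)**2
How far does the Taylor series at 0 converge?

Denominator factor (σ**2 + 11*σ - 1)^2: discriminant 125, real irrational roots -11/2 + (5/2)*sqrt(5) and -11/2 - (5/2)*sqrt(5); poles of order 2, moduli -11/2 + (5/2)*sqrt(5) and 11/2 + (5/2)*sqrt(5).
Branch term (13/11)*sqrt(1 - σ/(6/5)): its argument vanishes at σ = 6/5, a square-root branch point, modulus 6/5.
The radius of convergence is the smallest modulus among the singular points: -11/2 + (5/2)*sqrt(5).

The radius of convergence is -11/2 + (5/2)*sqrt(5).


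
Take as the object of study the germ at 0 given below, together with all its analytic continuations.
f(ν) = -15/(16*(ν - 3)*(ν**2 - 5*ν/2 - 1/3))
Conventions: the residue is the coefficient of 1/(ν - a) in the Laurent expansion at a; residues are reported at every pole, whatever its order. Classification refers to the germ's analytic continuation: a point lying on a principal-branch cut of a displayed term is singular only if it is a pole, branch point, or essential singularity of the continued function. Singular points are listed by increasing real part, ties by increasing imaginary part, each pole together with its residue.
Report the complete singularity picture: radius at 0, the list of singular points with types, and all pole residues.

Denominator factor (ν - 3): pole of order 1 at 3, modulus 3.
Denominator factor (ν**2 - 5*ν/2 - 1/3): discriminant 91/12, real irrational roots 5/4 + (1/12)*sqrt(273) and 5/4 - (1/12)*sqrt(273); poles of order 1, moduli 5/4 + (1/12)*sqrt(273) and -5/4 + (1/12)*sqrt(273).
The radius of convergence is the smallest modulus among the singular points: -5/4 + (1/12)*sqrt(273).
The factor ν**2 - 5*ν/2 - 1/3 splits as (ν - a)(ν - a') with a = 5/4 - (1/12)*sqrt(273), a' = 5/4 + (1/12)*sqrt(273). At the order-1 pole a set g(ν) = (ν - a)*f(ν) = [-15/(16*(ν - 3))] / (ν - a').
Simple pole: residue = g(a) at a = 5/4 - (1/12)*sqrt(273), which is 45/112 - (45/1456)*sqrt(273).
The factor ν**2 - 5*ν/2 - 1/3 splits as (ν - a)(ν - a') with a = 5/4 + (1/12)*sqrt(273), a' = 5/4 - (1/12)*sqrt(273). At the order-1 pole a set g(ν) = (ν - a)*f(ν) = [-15/(16*(ν - 3))] / (ν - a').
Simple pole: residue = g(a) at a = 5/4 + (1/12)*sqrt(273), which is 45/112 + (45/1456)*sqrt(273).
At the order-1 pole 3 set g(ν) = (ν - (3))*f(ν) = -15/(16*(ν**2 - 5*ν/2 - 1/3)).
Simple pole: residue = g(a) at a = 3, which is -45/56.
List the singular points by increasing real part (a conjugate pair: the negative imaginary part first).

Radius of convergence at 0: -5/4 + (1/12)*sqrt(273).
At 5/4 - (1/12)*sqrt(273): a pole of order 1; residue 45/112 - (45/1456)*sqrt(273).
At 5/4 + (1/12)*sqrt(273): a pole of order 1; residue 45/112 + (45/1456)*sqrt(273).
At 3: a pole of order 1; residue -45/56.


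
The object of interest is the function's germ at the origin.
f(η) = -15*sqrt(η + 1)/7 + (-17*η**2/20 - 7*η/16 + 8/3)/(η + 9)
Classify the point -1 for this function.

The point is an algebraic (square-root) branch point.

The term (-15/7)*sqrt(1 - η/(-1)) has argument 1 - -1/(-1) = 0 at -1: a square-root (algebraic, two-sheeted) branch point; the remaining terms are analytic or single-valued there.


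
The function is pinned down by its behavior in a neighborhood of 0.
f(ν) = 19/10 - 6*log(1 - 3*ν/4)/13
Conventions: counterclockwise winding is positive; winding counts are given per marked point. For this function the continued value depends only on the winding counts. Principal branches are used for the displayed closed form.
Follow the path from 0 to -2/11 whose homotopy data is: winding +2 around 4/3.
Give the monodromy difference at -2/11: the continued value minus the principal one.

Continued minus principal equals -(24/13)*pi*i.

The rational part is single-valued and drops out of the difference; each branch term changes only by its own monodromy.
(-6/13)*log(1 - ν/(4/3)): each positive loop around 4/3 adds 2*pi*i to the log, so winding +2 contributes (-6/13)*(2)*2*pi*i = -(24/13)*pi*i.
Summing the contributions at ν = -2/11 gives -(24/13)*pi*i.


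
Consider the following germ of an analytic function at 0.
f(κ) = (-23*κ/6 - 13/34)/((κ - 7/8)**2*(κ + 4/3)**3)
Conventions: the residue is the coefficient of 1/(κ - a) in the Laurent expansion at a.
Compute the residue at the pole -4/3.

At the order-3 pole -4/3 set g(κ) = (κ - (-4/3))^3*f(κ) = (-23*κ/6 - 13/34)/(κ - 7/8)**2.
Order-3 pole: residue = g''(a)/2; g''(-4/3) = -30956544/134138177, so the residue is -15478272/134138177.

The residue is -15478272/134138177.


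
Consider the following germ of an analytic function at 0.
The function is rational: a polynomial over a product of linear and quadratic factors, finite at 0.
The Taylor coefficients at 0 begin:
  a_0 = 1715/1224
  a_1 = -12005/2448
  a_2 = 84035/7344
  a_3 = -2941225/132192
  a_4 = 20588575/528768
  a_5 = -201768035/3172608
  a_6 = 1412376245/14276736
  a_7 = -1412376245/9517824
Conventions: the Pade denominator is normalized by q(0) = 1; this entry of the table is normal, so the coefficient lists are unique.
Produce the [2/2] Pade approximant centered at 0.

Taylor coefficients needed (read off): a_0 = 1715/1224, a_1 = -12005/2448, a_2 = 84035/7344, a_3 = -2941225/132192, a_4 = 20588575/528768.
Write the denominator as Q(γ) = 1 + q1*γ + q2*γ^2. Requiring Q*f - P = O(γ^5) with deg P <= 2 kills the coefficients of γ^3..γ^4 in Q*f:
  γ^3: a_3 + q1*a_2 + q2*a_1 = 0, i.e. -2941225/132192 + (84035/7344)*q1 + (-12005/2448)*q2 = 0.
  γ^4: a_4 + q1*a_3 + q2*a_2 = 0, i.e. 20588575/528768 + (-2941225/132192)*q1 + (84035/7344)*q2 = 0.
Solving this linear system: q1 = 35/12, q2 = 245/108.
The numerator is Q*f truncated at degree 2: P0 = a_0 = 1715/1224; P1 = a_1 + q1*a_0 = -12005/14688; P2 = a_2 + q1*a_1 + q2*a_0 = 84035/264384.

The Pade approximant has numerator coefficients [1715/1224, -12005/14688, 84035/264384]; denominator coefficients [1, 35/12, 245/108].


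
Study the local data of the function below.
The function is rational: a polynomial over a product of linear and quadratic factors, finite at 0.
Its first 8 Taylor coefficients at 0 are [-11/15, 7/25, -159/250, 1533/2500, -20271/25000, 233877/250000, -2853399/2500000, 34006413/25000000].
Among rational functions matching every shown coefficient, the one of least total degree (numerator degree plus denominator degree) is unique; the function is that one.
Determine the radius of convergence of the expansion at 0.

No rational of total degree below 3 reproduces all 8 coefficients; solving the [1/2] Pade equations on them gives f(r) = (7*r/18 + 11/9)/((r - 2)*(r + 5/6)), whose expansion matches every shown term.
Denominator factor (r + 5/6): pole of order 1 at -5/6, modulus 5/6.
Denominator factor (r - 2): pole of order 1 at 2, modulus 2.
The radius of convergence is the smallest modulus among the singular points: 5/6.

The radius of convergence is 5/6.


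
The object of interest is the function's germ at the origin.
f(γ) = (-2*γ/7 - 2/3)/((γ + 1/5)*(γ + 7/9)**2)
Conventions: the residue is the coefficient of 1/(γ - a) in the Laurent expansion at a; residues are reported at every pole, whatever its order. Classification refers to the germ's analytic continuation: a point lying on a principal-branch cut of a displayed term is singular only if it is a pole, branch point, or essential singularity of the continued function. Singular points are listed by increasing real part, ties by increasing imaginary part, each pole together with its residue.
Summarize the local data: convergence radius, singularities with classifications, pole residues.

Denominator factor (γ + 1/5): pole of order 1 at -1/5, modulus 1/5.
Denominator factor (γ + 7/9)^2: pole of order 2 at -7/9, modulus 7/9.
The radius of convergence is the smallest modulus among the singular points: 1/5.
At the order-2 pole -7/9 set g(γ) = (γ - (-7/9))^2*f(γ) = (-2*γ/7 - 2/3)/(γ + 1/5).
Order-2 pole: residue = g'(a); g'(-7/9) = 2160/1183, so the residue is 2160/1183.
At the order-1 pole -1/5 set g(γ) = (γ - (-1/5))*f(γ) = (-2*γ/7 - 2/3)/(γ + 7/9)**2.
Simple pole: residue = g(a) at a = -1/5, which is -2160/1183.
List the singular points by increasing real part (a conjugate pair: the negative imaginary part first).

Radius of convergence at 0: 1/5.
At -7/9: a pole of order 2; residue 2160/1183.
At -1/5: a pole of order 1; residue -2160/1183.


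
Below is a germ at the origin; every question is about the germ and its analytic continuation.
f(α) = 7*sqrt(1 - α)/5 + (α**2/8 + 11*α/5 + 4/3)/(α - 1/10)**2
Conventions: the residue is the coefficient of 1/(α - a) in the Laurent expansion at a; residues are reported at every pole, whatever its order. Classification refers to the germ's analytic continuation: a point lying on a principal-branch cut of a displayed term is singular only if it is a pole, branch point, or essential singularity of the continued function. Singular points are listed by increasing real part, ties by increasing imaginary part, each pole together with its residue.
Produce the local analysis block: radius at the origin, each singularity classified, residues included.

Denominator factor (α - 1/10)^2: pole of order 2 at 1/10, modulus 1/10.
Branch term (7/5)*sqrt(1 - α/(1)): its argument vanishes at α = 1, a square-root branch point, modulus 1.
The radius of convergence is the smallest modulus among the singular points: 1/10.
The branch term is analytic at 1/10 and contributes nothing to the residue; only the rational part matters.
At the order-2 pole 1/10 set g(α) = (α - (1/10))^2*(rational part) = α**2/8 + 11*α/5 + 4/3.
Order-2 pole: residue = g'(a); g'(1/10) = 89/40, so the residue is 89/40.
List the singular points by increasing real part (a conjugate pair: the negative imaginary part first).

Radius of convergence at 0: 1/10.
At 1/10: a pole of order 2; residue 89/40.
At 1: an algebraic (square-root) branch point.


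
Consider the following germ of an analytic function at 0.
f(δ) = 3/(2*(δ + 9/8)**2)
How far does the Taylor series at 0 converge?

The radius of convergence is 9/8.

Denominator factor (δ + 9/8)^2: pole of order 2 at -9/8, modulus 9/8.
The radius of convergence is the smallest modulus among the singular points: 9/8.


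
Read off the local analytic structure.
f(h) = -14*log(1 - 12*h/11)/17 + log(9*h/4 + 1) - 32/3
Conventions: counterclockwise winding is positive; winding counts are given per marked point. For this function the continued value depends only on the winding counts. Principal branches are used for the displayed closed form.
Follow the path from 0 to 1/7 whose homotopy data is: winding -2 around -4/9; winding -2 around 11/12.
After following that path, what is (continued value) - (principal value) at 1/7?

Continued minus principal equals -(12/17)*pi*i.

The rational part is single-valued and drops out of the difference; each branch term changes only by its own monodromy.
(-14/17)*log(1 - h/(11/12)): each positive loop around 11/12 adds 2*pi*i to the log, so winding -2 contributes (-14/17)*(-2)*2*pi*i = (56/17)*pi*i.
(1)*log(1 - h/(-4/9)): each positive loop around -4/9 adds 2*pi*i to the log, so winding -2 contributes (1)*(-2)*2*pi*i = -(4)*pi*i.
Summing the contributions at h = 1/7 gives -(12/17)*pi*i.


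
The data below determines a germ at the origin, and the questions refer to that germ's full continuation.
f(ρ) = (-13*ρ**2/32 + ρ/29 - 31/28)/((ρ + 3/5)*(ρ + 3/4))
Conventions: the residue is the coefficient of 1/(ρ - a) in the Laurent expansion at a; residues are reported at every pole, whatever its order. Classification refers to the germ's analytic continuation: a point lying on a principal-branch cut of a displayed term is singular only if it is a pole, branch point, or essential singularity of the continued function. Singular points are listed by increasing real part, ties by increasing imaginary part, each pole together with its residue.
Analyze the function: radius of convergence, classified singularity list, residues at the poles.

Denominator factor (ρ + 3/5): pole of order 1 at -3/5, modulus 3/5.
Denominator factor (ρ + 3/4): pole of order 1 at -3/4, modulus 3/4.
The radius of convergence is the smallest modulus among the singular points: 3/5.
At the order-1 pole -3/4 set g(ρ) = (ρ - (-3/4))*f(ρ) = (-13*ρ**2/32 + ρ/29 - 31/28)/(ρ + 3/5).
Simple pole: residue = g(a) at a = -3/4, which is 707555/77952.
At the order-1 pole -3/5 set g(ρ) = (ρ - (-3/5))*f(ρ) = (-13*ρ**2/32 + ρ/29 - 31/28)/(ρ + 3/4).
Simple pole: residue = g(a) at a = -3/5, which is -206911/24360.
List the singular points by increasing real part (a conjugate pair: the negative imaginary part first).

Radius of convergence at 0: 3/5.
At -3/4: a pole of order 1; residue 707555/77952.
At -3/5: a pole of order 1; residue -206911/24360.


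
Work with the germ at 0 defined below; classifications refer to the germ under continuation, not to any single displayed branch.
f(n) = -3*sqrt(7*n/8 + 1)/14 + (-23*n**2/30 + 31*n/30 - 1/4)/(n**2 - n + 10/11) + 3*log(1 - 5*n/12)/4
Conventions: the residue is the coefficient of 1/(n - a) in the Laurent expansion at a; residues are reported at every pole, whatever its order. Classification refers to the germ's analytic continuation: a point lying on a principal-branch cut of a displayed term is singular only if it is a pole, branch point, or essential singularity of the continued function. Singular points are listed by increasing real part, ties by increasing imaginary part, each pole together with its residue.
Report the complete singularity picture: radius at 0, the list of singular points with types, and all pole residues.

Denominator factor (n**2 - n + 10/11): discriminant -29/11, complex-conjugate roots (1/2) + ((1/22)*sqrt(319))*i and (1/2) - ((1/22)*sqrt(319))*i; poles of order 1, moduli (1/11)*sqrt(110) and (1/11)*sqrt(110).
Branch term (3/4)*log(1 - n/(12/5)): its argument vanishes at n = 12/5, a logarithmic branch point, modulus 12/5.
Branch term (-3/14)*sqrt(1 - n/(-8/7)): its argument vanishes at n = -8/7, a square-root branch point, modulus 8/7.
The radius of convergence is the smallest modulus among the singular points: (1/11)*sqrt(110).
The branch terms are analytic at (1/2) - ((1/22)*sqrt(319))*i and contribute nothing to the residue; only the rational part matters.
The factor n**2 - n + 10/11 splits as (n - a)(n - a') with a = (1/2) - ((1/22)*sqrt(319))*i, a' = (1/2) + ((1/22)*sqrt(319))*i. At the order-1 pole a set g(n) = (n - a)*(rational part) = [-23*n**2/30 + 31*n/30 - 1/4] / (n - a').
Simple pole: residue = g(a) at a = (1/2) - ((1/22)*sqrt(319))*i, which is (2/15) + ((383/19140)*sqrt(319))*i.
The branch terms are analytic at (1/2) + ((1/22)*sqrt(319))*i and contribute nothing to the residue; only the rational part matters.
The factor n**2 - n + 10/11 splits as (n - a)(n - a') with a = (1/2) + ((1/22)*sqrt(319))*i, a' = (1/2) - ((1/22)*sqrt(319))*i. At the order-1 pole a set g(n) = (n - a)*(rational part) = [-23*n**2/30 + 31*n/30 - 1/4] / (n - a').
Simple pole: residue = g(a) at a = (1/2) + ((1/22)*sqrt(319))*i, which is (2/15) - ((383/19140)*sqrt(319))*i.
List the singular points by increasing real part (a conjugate pair: the negative imaginary part first).

Radius of convergence at 0: (1/11)*sqrt(110).
At -8/7: an algebraic (square-root) branch point.
At (1/2) - ((1/22)*sqrt(319))*i: a pole of order 1; residue (2/15) + ((383/19140)*sqrt(319))*i.
At (1/2) + ((1/22)*sqrt(319))*i: a pole of order 1; residue (2/15) - ((383/19140)*sqrt(319))*i.
At 12/5: a logarithmic branch point.


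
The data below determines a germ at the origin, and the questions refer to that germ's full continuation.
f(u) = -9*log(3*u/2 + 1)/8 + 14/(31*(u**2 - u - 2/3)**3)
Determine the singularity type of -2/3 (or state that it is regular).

The term (-9/8)*log(1 - u/(-2/3)) has argument 1 - -2/3/(-2/3) = 0 at -2/3: a logarithmic (infinitely-sheeted) branch point; the remaining terms are analytic or single-valued there.

The point is a logarithmic branch point.


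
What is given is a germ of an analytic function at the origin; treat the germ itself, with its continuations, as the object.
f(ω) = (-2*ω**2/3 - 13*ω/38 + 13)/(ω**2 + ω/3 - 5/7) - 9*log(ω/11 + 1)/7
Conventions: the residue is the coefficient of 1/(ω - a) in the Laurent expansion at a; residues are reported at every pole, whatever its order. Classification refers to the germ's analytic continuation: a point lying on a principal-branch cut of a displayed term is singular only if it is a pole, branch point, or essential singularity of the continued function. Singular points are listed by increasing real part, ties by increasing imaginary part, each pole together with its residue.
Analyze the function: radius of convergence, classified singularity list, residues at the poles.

Denominator factor (ω**2 + ω/3 - 5/7): discriminant 187/63, real irrational roots -1/6 + (1/42)*sqrt(1309) and -1/6 - (1/42)*sqrt(1309); poles of order 1, moduli -1/6 + (1/42)*sqrt(1309) and 1/6 + (1/42)*sqrt(1309).
Branch term (-9/7)*log(1 - ω/(-11)): its argument vanishes at ω = -11, a logarithmic branch point, modulus 11.
The radius of convergence is the smallest modulus among the singular points: -1/6 + (1/42)*sqrt(1309).
The branch term is analytic at -1/6 - (1/42)*sqrt(1309) and contributes nothing to the residue; only the rational part matters.
The factor ω**2 + ω/3 - 5/7 splits as (ω - a)(ω - a') with a = -1/6 - (1/42)*sqrt(1309), a' = -1/6 + (1/42)*sqrt(1309). At the order-1 pole a set g(ω) = (ω - a)*(rational part) = [-2*ω**2/3 - 13*ω/38 + 13] / (ω - a').
Simple pole: residue = g(a) at a = -1/6 - (1/42)*sqrt(1309), which is -41/684 - (180179/895356)*sqrt(1309).
The branch term is analytic at -1/6 + (1/42)*sqrt(1309) and contributes nothing to the residue; only the rational part matters.
The factor ω**2 + ω/3 - 5/7 splits as (ω - a)(ω - a') with a = -1/6 + (1/42)*sqrt(1309), a' = -1/6 - (1/42)*sqrt(1309). At the order-1 pole a set g(ω) = (ω - a)*(rational part) = [-2*ω**2/3 - 13*ω/38 + 13] / (ω - a').
Simple pole: residue = g(a) at a = -1/6 + (1/42)*sqrt(1309), which is -41/684 + (180179/895356)*sqrt(1309).
List the singular points by increasing real part (a conjugate pair: the negative imaginary part first).

Radius of convergence at 0: -1/6 + (1/42)*sqrt(1309).
At -11: a logarithmic branch point.
At -1/6 - (1/42)*sqrt(1309): a pole of order 1; residue -41/684 - (180179/895356)*sqrt(1309).
At -1/6 + (1/42)*sqrt(1309): a pole of order 1; residue -41/684 + (180179/895356)*sqrt(1309).
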